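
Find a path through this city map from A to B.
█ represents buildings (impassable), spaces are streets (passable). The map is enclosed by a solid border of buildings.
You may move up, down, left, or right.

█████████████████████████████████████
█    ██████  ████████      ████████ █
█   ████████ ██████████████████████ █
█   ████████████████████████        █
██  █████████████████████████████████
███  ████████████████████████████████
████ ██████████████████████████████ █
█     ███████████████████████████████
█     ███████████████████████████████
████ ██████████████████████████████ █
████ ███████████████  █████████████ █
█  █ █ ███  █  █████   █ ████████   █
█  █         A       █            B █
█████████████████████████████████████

Finding the shortest path from A to B:
Movement: cardinal only
Path length: 23 steps
Directions: right → right → right → right → right → right → right → up → right → right → down → right → right → right → right → right → right → right → right → right → right → right → right

Solution:

█████████████████████████████████████
█    ██████  ████████      ████████ █
█   ████████ ██████████████████████ █
█   ████████████████████████        █
██  █████████████████████████████████
███  ████████████████████████████████
████ ██████████████████████████████ █
█     ███████████████████████████████
█     ███████████████████████████████
████ ██████████████████████████████ █
████ ███████████████  █████████████ █
█  █ █ ███  █  █████↱→↓█ ████████   █
█  █         A→→→→→→↑█↳→→→→→→→→→→→B █
█████████████████████████████████████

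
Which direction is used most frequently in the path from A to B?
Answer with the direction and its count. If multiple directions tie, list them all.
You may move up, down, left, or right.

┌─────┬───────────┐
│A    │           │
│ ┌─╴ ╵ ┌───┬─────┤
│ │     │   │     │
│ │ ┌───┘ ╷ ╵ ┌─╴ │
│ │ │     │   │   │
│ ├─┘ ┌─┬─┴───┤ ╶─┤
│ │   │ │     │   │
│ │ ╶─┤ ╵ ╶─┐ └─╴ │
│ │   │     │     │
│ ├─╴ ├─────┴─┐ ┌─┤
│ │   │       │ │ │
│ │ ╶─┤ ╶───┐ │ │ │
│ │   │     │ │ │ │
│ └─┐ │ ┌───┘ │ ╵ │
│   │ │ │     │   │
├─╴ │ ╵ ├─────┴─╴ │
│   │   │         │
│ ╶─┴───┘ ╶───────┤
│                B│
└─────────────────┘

Directions: down, down, down, down, down, down, down, right, down, left, down, right, right, right, right, right, right, right, right
Counts: {'down': 9, 'right': 9, 'left': 1}
Most common: down and right (tied at 9 times each)

Solution:

┌─────┬───────────┐
│A    │           │
│ ┌─╴ ╵ ┌───┬─────┤
│↓│     │   │     │
│ │ ┌───┘ ╷ ╵ ┌─╴ │
│↓│ │     │   │   │
│ ├─┘ ┌─┬─┴───┤ ╶─┤
│↓│   │ │     │   │
│ │ ╶─┤ ╵ ╶─┐ └─╴ │
│↓│   │     │     │
│ ├─╴ ├─────┴─┐ ┌─┤
│↓│   │       │ │ │
│ │ ╶─┤ ╶───┐ │ │ │
│↓│   │     │ │ │ │
│ └─┐ │ ┌───┘ │ ╵ │
│↳ ↓│ │ │     │   │
├─╴ │ ╵ ├─────┴─╴ │
│↓ ↲│   │         │
│ ╶─┴───┘ ╶───────┤
│↳ → → → → → → → B│
└─────────────────┘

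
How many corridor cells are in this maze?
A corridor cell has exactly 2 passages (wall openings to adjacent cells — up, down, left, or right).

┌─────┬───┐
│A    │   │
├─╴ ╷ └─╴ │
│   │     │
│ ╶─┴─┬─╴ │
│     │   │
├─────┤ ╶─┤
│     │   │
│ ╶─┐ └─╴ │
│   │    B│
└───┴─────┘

Counting cells with exactly 2 passages:
Total corridor cells: 19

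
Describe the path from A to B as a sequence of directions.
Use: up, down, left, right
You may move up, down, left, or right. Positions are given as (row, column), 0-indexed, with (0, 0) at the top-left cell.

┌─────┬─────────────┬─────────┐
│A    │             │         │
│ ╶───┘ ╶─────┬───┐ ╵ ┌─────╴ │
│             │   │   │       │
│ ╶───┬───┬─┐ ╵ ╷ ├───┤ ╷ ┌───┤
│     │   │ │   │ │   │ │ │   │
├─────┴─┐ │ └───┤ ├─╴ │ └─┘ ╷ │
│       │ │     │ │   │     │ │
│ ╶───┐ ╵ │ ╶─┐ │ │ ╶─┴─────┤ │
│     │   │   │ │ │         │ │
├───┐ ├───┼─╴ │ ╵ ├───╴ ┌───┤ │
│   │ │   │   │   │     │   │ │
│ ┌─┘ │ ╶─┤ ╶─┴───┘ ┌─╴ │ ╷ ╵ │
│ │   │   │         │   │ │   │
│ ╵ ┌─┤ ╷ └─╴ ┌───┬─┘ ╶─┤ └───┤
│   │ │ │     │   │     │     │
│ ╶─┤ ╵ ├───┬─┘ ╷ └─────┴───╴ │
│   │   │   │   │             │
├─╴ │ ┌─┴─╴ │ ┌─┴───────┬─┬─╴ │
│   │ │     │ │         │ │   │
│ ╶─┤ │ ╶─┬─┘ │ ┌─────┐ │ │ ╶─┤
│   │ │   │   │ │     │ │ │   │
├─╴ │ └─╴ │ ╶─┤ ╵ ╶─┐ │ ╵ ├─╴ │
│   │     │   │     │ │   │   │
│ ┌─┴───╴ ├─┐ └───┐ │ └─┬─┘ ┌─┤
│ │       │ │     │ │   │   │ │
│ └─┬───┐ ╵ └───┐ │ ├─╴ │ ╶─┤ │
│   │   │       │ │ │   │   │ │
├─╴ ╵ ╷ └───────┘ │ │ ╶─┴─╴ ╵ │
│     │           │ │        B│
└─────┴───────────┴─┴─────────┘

Finding the path and converting it to directions:
Path through cells: (0,0) → (1,0) → (1,1) → (1,2) → (1,3) → (0,3) → (0,4) → (0,5) → (0,6) → (0,7) → (0,8) → (0,9) → (1,9) → (1,10) → (0,10) → (0,11) → (0,12) → (0,13) → (0,14) → (1,14) → (1,13) → (1,12) → (1,11) → (2,11) → (3,11) → (3,12) → (3,13) → (2,13) → (2,14) → (3,14) → (4,14) → (5,14) → (6,14) → (6,13) → (5,13) → (5,12) → (6,12) → (7,12) → (7,13) → (7,14) → (8,14) → (9,14) → (9,13) → (10,13) → (10,14) → (11,14) → (11,13) → (12,13) → (12,12) → (13,12) → (13,13) → (14,13) → (14,14)
Directions: down, right, right, right, up, right, right, right, right, right, right, down, right, up, right, right, right, right, down, left, left, left, down, down, right, right, up, right, down, down, down, down, left, up, left, down, down, right, right, down, down, left, down, right, down, left, down, left, down, right, down, right

Solution:

┌─────┬─────────────┬─────────┐
│A    │↱ → → → → → ↓│↱ → → → ↓│
│ ╶───┘ ╶─────┬───┐ ╵ ┌─────╴ │
│↳ → → ↑      │   │↳ ↑│↓ ← ← ↲│
│ ╶───┬───┬─┐ ╵ ╷ ├───┤ ╷ ┌───┤
│     │   │ │   │ │   │↓│ │↱ ↓│
├─────┴─┐ │ └───┤ ├─╴ │ └─┘ ╷ │
│       │ │     │ │   │↳ → ↑│↓│
│ ╶───┐ ╵ │ ╶─┐ │ │ ╶─┴─────┤ │
│     │   │   │ │ │         │↓│
├───┐ ├───┼─╴ │ ╵ ├───╴ ┌───┤ │
│   │ │   │   │   │     │↓ ↰│↓│
│ ┌─┘ │ ╶─┤ ╶─┴───┘ ┌─╴ │ ╷ ╵ │
│ │   │   │         │   │↓│↑ ↲│
│ ╵ ┌─┤ ╷ └─╴ ┌───┬─┘ ╶─┤ └───┤
│   │ │ │     │   │     │↳ → ↓│
│ ╶─┤ ╵ ├───┬─┘ ╷ └─────┴───╴ │
│   │   │   │   │            ↓│
├─╴ │ ┌─┴─╴ │ ┌─┴───────┬─┬─╴ │
│   │ │     │ │         │ │↓ ↲│
│ ╶─┤ │ ╶─┬─┘ │ ┌─────┐ │ │ ╶─┤
│   │ │   │   │ │     │ │ │↳ ↓│
├─╴ │ └─╴ │ ╶─┤ ╵ ╶─┐ │ ╵ ├─╴ │
│   │     │   │     │ │   │↓ ↲│
│ ┌─┴───╴ ├─┐ └───┐ │ └─┬─┘ ┌─┤
│ │       │ │     │ │   │↓ ↲│ │
│ └─┬───┐ ╵ └───┐ │ ├─╴ │ ╶─┤ │
│   │   │       │ │ │   │↳ ↓│ │
├─╴ ╵ ╷ └───────┘ │ │ ╶─┴─╴ ╵ │
│     │           │ │      ↳ B│
└─────┴───────────┴─┴─────────┘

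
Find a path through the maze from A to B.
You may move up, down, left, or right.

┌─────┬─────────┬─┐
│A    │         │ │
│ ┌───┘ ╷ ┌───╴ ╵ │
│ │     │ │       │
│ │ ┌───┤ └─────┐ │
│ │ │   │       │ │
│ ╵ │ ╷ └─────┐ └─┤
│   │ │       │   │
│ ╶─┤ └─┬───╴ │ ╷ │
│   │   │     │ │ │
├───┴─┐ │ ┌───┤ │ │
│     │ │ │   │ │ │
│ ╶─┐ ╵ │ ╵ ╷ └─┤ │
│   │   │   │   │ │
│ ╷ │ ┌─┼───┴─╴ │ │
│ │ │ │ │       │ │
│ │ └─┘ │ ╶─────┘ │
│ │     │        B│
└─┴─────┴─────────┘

Finding the shortest path through the maze:
Path length: 22 steps
Directions: down → down → down → right → up → up → right → right → up → right → down → down → right → right → right → down → right → down → down → down → down → down

Solution:

┌─────┬─────────┬─┐
│A    │↱ ↓      │ │
│ ┌───┘ ╷ ┌───╴ ╵ │
│↓│↱ → ↑│↓│       │
│ │ ┌───┤ └─────┐ │
│↓│↑│   │↳ → → ↓│ │
│ ╵ │ ╷ └─────┐ └─┤
│↳ ↑│ │       │↳ ↓│
│ ╶─┤ └─┬───╴ │ ╷ │
│   │   │     │ │↓│
├───┴─┐ │ ┌───┤ │ │
│     │ │ │   │ │↓│
│ ╶─┐ ╵ │ ╵ ╷ └─┤ │
│   │   │   │   │↓│
│ ╷ │ ┌─┼───┴─╴ │ │
│ │ │ │ │       │↓│
│ │ └─┘ │ ╶─────┘ │
│ │     │        B│
└─┴─────┴─────────┘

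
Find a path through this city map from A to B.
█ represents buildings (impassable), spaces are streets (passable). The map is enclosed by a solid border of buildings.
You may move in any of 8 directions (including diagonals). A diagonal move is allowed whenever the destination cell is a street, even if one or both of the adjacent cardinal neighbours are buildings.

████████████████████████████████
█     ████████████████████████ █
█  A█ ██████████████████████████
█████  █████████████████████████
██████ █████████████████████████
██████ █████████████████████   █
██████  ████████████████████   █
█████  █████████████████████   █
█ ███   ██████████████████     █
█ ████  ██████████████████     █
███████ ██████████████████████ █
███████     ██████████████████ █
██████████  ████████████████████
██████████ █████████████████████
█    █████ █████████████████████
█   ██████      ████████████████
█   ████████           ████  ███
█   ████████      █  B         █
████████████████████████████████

Finding the shortest path from A to B:
Movement: 8-directional
Path length: 26 steps
Directions: up-right → down-right → down → down-right → down → down → down → down → down → down-right → down-right → right → down-right → down → down → down-right → right → right → right → right → down-right → right → right → right → right → down-right

Solution:

████████████████████████████████
█   ↘ ████████████████████████ █
█  A█↓██████████████████████████
█████↘ █████████████████████████
██████↓█████████████████████████
██████↓█████████████████████   █
██████↓ ████████████████████   █
█████ ↓█████████████████████   █
█ ███ ↓ ██████████████████     █
█ ████↘ ██████████████████     █
███████↘██████████████████████ █
███████ →↘  ██████████████████ █
██████████↓ ████████████████████
██████████↓█████████████████████
█    █████↘█████████████████████
█   ██████ →→→→↘████████████████
█   ████████    →→→→↘  ████  ███
█   ████████      █  B         █
████████████████████████████████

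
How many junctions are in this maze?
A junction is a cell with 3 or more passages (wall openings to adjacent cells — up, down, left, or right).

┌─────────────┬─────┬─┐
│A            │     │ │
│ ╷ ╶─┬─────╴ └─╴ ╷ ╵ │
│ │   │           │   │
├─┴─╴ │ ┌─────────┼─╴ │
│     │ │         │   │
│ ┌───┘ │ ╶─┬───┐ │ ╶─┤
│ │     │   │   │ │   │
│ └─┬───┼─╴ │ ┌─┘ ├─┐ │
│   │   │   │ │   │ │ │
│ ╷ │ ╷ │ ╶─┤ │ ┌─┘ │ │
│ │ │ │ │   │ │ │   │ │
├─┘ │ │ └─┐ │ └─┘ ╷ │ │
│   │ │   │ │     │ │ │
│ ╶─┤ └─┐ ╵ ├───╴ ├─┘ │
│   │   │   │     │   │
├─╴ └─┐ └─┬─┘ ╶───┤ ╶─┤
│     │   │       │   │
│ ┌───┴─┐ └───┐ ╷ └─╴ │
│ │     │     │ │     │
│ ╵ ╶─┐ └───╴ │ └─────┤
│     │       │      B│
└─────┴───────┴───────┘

Checking each cell for number of passages:

Junctions found (3+ passages):
  (0, 1): 3 passages
  (0, 8): 3 passages
  (1, 6): 3 passages
  (1, 10): 3 passages
  (4, 0): 3 passages
  (5, 9): 3 passages
  (6, 8): 3 passages
  (8, 1): 3 passages
  (8, 6): 3 passages
  (8, 7): 3 passages
  (10, 1): 3 passages
Total junctions: 11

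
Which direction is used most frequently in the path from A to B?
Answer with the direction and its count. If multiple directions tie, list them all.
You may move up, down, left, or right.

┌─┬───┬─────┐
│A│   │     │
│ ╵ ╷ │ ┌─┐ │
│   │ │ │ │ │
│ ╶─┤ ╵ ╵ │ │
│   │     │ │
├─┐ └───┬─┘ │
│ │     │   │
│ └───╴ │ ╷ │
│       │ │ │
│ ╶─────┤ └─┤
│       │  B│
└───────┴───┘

Directions: down, right, up, right, down, down, right, up, up, right, right, down, down, down, left, down, down, right
Counts: {'down': 8, 'right': 6, 'up': 3, 'left': 1}
Most common: down (8 times)

Solution:

┌─┬───┬─────┐
│A│↱ ↓│↱ → ↓│
│ ╵ ╷ │ ┌─┐ │
│↳ ↑│↓│↑│ │↓│
│ ╶─┤ ╵ ╵ │ │
│   │↳ ↑  │↓│
├─┐ └───┬─┘ │
│ │     │↓ ↲│
│ └───╴ │ ╷ │
│       │↓│ │
│ ╶─────┤ └─┤
│       │↳ B│
└───────┴───┘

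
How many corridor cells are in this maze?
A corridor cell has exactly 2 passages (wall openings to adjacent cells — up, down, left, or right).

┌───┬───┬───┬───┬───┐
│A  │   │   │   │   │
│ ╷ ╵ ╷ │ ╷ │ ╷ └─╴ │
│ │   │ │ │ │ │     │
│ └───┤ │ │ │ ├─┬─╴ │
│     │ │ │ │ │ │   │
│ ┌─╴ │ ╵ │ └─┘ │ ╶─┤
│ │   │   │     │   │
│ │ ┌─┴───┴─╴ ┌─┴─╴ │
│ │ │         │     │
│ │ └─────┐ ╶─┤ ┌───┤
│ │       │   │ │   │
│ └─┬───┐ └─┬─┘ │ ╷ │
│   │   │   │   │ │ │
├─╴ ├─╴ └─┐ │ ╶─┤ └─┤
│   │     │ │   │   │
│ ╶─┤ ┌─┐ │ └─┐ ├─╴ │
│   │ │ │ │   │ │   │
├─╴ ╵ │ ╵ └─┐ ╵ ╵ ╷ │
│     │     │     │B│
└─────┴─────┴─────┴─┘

Counting cells with exactly 2 passages:
Total corridor cells: 80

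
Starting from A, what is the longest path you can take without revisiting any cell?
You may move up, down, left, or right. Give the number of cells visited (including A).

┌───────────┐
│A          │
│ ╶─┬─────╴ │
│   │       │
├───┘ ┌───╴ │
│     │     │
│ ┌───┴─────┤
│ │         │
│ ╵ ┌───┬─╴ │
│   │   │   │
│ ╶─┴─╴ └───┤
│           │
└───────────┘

Finding longest simple path using DFS:
Start: (0, 0)
Longest path visits 23 cells
Path: A → right → right → right → right → right → down → left → left → left → down → left → left → down → down → right → up → right → right → right → right → down → left

Solution:

┌───────────┐
│A → → → → ↓│
│ ╶─┬─────╴ │
│   │↓ ← ← ↲│
├───┘ ┌───╴ │
│↓ ← ↲│     │
│ ┌───┴─────┤
│↓│↱ → → → ↓│
│ ╵ ┌───┬─╴ │
│↳ ↑│   │B ↲│
│ ╶─┴─╴ └───┤
│           │
└───────────┘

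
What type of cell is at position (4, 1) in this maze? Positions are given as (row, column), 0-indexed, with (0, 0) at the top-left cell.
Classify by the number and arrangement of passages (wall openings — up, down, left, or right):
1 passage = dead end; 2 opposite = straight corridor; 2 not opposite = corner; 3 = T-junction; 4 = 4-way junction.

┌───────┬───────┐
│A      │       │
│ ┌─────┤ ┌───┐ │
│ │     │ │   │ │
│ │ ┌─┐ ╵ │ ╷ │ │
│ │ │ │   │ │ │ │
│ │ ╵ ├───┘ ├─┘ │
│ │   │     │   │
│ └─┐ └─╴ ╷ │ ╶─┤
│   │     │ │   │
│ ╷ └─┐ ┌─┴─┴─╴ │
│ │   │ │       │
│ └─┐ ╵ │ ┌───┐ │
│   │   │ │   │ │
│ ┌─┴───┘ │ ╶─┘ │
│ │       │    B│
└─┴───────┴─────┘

Checking cell at (4, 1):
Number of passages: 2
Cell type: corner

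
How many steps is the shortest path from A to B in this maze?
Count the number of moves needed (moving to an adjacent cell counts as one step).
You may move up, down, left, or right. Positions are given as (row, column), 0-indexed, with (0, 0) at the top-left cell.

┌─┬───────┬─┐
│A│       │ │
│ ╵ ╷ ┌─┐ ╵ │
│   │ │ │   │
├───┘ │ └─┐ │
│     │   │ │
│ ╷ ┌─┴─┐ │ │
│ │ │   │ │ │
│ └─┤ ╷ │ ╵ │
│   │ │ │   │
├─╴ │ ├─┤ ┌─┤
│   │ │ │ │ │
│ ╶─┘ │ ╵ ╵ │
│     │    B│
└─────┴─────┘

Using BFS to find shortest path:
Start: (0, 0), End: (6, 5)
Path found:
(0,0) → (1,0) → (1,1) → (0,1) → (0,2) → (0,3) → (0,4) → (1,4) → (1,5) → (2,5) → (3,5) → (4,5) → (4,4) → (5,4) → (6,4) → (6,5)
Number of steps: 15

Solution:

┌─┬───────┬─┐
│A│↱ → → ↓│ │
│ ╵ ╷ ┌─┐ ╵ │
│↳ ↑│ │ │↳ ↓│
├───┘ │ └─┐ │
│     │   │↓│
│ ╷ ┌─┴─┐ │ │
│ │ │   │ │↓│
│ └─┤ ╷ │ ╵ │
│   │ │ │↓ ↲│
├─╴ │ ├─┤ ┌─┤
│   │ │ │↓│ │
│ ╶─┘ │ ╵ ╵ │
│     │  ↳ B│
└─────┴─────┘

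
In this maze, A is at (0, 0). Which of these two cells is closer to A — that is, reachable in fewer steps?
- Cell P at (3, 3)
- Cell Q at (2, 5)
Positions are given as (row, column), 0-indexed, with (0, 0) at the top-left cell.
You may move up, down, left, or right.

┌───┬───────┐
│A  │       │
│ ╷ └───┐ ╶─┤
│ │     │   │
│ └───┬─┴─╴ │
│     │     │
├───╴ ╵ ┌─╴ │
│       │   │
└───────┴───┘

Shortest path A → P at (3, 3): 6 steps
Shortest path A → Q at (2, 5): 9 steps

P is closer (6 steps vs 9 steps).

Path to P:

┌───┬───────┐
│A  │       │
│ ╷ └───┐ ╶─┤
│↓│     │   │
│ └───┬─┴─╴ │
│↳ → ↓│     │
├───╴ ╵ ┌─╴ │
│    ↳ P│   │
└───────┴───┘

Path to Q:

┌───┬───────┐
│A  │       │
│ ╷ └───┐ ╶─┤
│↓│     │   │
│ └───┬─┴─╴ │
│↳ → ↓│↱ → Q│
├───╴ ╵ ┌─╴ │
│    ↳ ↑│   │
└───────┴───┘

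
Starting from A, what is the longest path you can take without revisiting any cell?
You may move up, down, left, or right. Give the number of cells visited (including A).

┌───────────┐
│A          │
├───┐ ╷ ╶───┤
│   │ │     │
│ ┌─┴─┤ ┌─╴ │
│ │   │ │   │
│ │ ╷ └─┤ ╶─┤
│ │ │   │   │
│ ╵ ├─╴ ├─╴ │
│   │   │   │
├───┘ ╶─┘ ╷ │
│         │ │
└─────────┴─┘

Finding longest simple path using DFS:
Start: (0, 0)
Longest path visits 29 cells
Path: A → right → right → right → down → right → right → down → left → down → right → down → left → down → left → left → up → right → up → left → up → left → down → down → left → up → up → up → right

Solution:

┌───────────┐
│A → → ↓    │
├───┐ ╷ ╶───┤
│↱ B│ │↳ → ↓│
│ ┌─┴─┤ ┌─╴ │
│↑│↓ ↰│ │↓ ↲│
│ │ ╷ └─┤ ╶─┤
│↑│↓│↑ ↰│↳ ↓│
│ ╵ ├─╴ ├─╴ │
│↑ ↲│↱ ↑│↓ ↲│
├───┘ ╶─┘ ╷ │
│    ↑ ← ↲│ │
└─────────┴─┘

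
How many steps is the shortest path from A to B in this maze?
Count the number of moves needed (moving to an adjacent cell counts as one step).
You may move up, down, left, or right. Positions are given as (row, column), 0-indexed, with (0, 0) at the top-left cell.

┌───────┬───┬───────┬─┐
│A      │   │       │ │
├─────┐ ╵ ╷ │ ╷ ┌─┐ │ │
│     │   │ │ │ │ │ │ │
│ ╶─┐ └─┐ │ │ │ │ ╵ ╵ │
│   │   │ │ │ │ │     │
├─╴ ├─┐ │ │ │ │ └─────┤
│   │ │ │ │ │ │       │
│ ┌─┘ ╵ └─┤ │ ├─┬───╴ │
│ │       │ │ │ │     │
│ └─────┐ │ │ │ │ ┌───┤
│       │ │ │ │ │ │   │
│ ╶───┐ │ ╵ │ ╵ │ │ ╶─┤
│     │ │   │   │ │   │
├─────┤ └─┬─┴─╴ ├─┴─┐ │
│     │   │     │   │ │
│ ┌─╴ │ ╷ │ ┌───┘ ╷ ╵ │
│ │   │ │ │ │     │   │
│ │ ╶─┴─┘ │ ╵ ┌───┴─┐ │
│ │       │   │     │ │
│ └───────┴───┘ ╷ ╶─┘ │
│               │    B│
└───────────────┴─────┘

Using BFS to find shortest path:
Start: (0, 0), End: (10, 10)
Path found:
(0,0) → (0,1) → (0,2) → (0,3) → (1,3) → (1,4) → (0,4) → (0,5) → (1,5) → (2,5) → (3,5) → (4,5) → (5,5) → (6,5) → (6,4) → (5,4) → (4,4) → (4,3) → (3,3) → (2,3) → (2,2) → (1,2) → (1,1) → (1,0) → (2,0) → (2,1) → (3,1) → (3,0) → (4,0) → (5,0) → (5,1) → (5,2) → (5,3) → (6,3) → (7,3) → (7,4) → (8,4) → (9,4) → (9,3) → (9,2) → (9,1) → (8,1) → (8,2) → (7,2) → (7,1) → (7,0) → (8,0) → (9,0) → (10,0) → (10,1) → (10,2) → (10,3) → (10,4) → (10,5) → (10,6) → (10,7) → (9,7) → (9,8) → (10,8) → (10,9) → (10,10)
Number of steps: 60

Solution:

┌───────┬───┬───────┬─┐
│A → → ↓│↱ ↓│       │ │
├─────┐ ╵ ╷ │ ╷ ┌─┐ │ │
│↓ ← ↰│↳ ↑│↓│ │ │ │ │ │
│ ╶─┐ └─┐ │ │ │ │ ╵ ╵ │
│↳ ↓│↑ ↰│ │↓│ │ │     │
├─╴ ├─┐ │ │ │ │ └─────┤
│↓ ↲│ │↑│ │↓│ │       │
│ ┌─┘ ╵ └─┤ │ ├─┬───╴ │
│↓│    ↑ ↰│↓│ │ │     │
│ └─────┐ │ │ │ │ ┌───┤
│↳ → → ↓│↑│↓│ │ │ │   │
│ ╶───┐ │ ╵ │ ╵ │ │ ╶─┤
│     │↓│↑ ↲│   │ │   │
├─────┤ └─┬─┴─╴ ├─┴─┐ │
│↓ ← ↰│↳ ↓│     │   │ │
│ ┌─╴ │ ╷ │ ┌───┘ ╷ ╵ │
│↓│↱ ↑│ │↓│ │     │   │
│ │ ╶─┴─┘ │ ╵ ┌───┴─┐ │
│↓│↑ ← ← ↲│   │↱ ↓  │ │
│ └───────┴───┘ ╷ ╶─┘ │
│↳ → → → → → → ↑│↳ → B│
└───────────────┴─────┘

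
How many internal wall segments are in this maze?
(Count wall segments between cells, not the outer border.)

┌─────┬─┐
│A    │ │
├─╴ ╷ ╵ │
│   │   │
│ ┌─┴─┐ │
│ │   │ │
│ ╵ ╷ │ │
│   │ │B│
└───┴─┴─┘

Counting internal wall segments:
Total internal walls: 9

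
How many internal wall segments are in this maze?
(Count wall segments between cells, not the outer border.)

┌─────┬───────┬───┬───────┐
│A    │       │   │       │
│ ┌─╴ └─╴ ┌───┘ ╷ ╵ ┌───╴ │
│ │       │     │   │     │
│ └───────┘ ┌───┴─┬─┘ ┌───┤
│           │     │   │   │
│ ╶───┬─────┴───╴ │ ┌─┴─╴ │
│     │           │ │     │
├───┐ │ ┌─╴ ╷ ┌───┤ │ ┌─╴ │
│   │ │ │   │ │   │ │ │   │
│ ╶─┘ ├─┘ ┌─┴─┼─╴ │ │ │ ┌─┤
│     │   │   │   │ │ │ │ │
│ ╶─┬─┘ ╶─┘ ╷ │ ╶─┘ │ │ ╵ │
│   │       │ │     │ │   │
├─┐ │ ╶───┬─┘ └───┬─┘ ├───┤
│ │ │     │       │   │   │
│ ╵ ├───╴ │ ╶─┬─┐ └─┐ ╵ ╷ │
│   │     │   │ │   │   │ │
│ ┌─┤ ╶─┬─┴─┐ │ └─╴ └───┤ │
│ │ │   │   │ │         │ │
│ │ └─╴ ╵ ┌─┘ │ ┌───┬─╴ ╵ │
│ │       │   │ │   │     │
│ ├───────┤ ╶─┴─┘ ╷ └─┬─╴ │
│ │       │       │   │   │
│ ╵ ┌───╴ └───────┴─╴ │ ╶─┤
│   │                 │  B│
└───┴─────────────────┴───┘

Counting internal wall segments:
Total internal walls: 144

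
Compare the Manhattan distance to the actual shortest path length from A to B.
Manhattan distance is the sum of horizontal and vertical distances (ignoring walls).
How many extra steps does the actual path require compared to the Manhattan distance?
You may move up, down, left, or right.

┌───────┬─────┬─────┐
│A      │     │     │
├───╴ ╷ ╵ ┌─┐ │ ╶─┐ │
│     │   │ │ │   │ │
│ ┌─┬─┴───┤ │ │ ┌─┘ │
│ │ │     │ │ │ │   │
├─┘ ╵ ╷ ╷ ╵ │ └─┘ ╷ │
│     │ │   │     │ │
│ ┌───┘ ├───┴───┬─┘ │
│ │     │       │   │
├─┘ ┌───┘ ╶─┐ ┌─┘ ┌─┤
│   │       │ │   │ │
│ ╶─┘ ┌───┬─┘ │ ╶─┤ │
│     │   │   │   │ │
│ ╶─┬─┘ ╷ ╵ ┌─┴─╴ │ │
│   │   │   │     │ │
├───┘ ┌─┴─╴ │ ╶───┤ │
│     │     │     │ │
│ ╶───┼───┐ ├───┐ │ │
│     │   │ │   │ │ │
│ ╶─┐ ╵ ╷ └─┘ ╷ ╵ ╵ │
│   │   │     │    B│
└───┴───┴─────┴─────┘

Manhattan distance: |10 - 0| + |9 - 0| = 19
Actual path length: 31
Extra steps: 31 - 19 = 12

Solution:

┌───────┬─────┬─────┐
│A → → ↓│↱ → ↓│     │
├───╴ ╷ ╵ ┌─┐ │ ╶─┐ │
│     │↳ ↑│ │↓│   │ │
│ ┌─┬─┴───┤ │ │ ┌─┘ │
│ │ │     │ │↓│ │↱ ↓│
├─┘ ╵ ╷ ╷ ╵ │ └─┘ ╷ │
│     │ │   │↳ → ↑│↓│
│ ┌───┘ ├───┴───┬─┘ │
│ │     │       │↓ ↲│
├─┘ ┌───┘ ╶─┐ ┌─┘ ┌─┤
│   │       │ │↓ ↲│ │
│ ╶─┘ ┌───┬─┘ │ ╶─┤ │
│     │   │   │↳ ↓│ │
│ ╶─┬─┘ ╷ ╵ ┌─┴─╴ │ │
│   │   │   │↓ ← ↲│ │
├───┘ ┌─┴─╴ │ ╶───┤ │
│     │     │↳ → ↓│ │
│ ╶───┼───┐ ├───┐ │ │
│     │   │ │   │↓│ │
│ ╶─┐ ╵ ╷ └─┘ ╷ ╵ ╵ │
│   │   │     │  ↳ B│
└───┴───┴─────┴─────┘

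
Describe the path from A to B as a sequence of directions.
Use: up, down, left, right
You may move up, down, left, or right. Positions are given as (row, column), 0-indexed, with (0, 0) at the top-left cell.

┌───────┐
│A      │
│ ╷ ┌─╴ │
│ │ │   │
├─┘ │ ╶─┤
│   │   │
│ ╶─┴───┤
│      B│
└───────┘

Finding the path and converting it to directions:
Path through cells: (0,0) → (0,1) → (1,1) → (2,1) → (2,0) → (3,0) → (3,1) → (3,2) → (3,3)
Directions: right, down, down, left, down, right, right, right

Solution:

┌───────┐
│A ↓    │
│ ╷ ┌─╴ │
│ │↓│   │
├─┘ │ ╶─┤
│↓ ↲│   │
│ ╶─┴───┤
│↳ → → B│
└───────┘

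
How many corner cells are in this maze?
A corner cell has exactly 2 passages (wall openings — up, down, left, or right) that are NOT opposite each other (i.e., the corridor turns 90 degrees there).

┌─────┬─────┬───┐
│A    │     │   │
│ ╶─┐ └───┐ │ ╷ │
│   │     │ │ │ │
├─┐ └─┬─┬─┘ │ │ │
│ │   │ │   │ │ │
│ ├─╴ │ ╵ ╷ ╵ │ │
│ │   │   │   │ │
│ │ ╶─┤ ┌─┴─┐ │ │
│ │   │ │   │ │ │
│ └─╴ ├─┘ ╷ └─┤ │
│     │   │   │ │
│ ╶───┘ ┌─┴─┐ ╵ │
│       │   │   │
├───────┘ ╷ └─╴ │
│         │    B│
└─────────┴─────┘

Counting corner cells (2 non-opposite passages):
Total corners: 32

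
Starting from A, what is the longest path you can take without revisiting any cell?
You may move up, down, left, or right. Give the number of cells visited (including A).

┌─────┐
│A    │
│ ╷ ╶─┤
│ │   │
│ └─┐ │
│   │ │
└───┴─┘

Finding longest simple path using DFS:
Start: (0, 0)
Longest path visits 5 cells
Path: A → right → down → right → down

Solution:

┌─────┐
│A ↓  │
│ ╷ ╶─┤
│ │↳ ↓│
│ └─┐ │
│   │B│
└───┴─┘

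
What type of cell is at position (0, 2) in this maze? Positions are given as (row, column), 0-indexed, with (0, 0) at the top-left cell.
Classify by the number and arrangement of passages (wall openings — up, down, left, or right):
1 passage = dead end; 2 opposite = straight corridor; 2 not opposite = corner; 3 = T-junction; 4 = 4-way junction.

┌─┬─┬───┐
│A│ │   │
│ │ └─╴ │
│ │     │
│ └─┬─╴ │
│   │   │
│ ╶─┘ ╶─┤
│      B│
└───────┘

Checking cell at (0, 2):
Number of passages: 1
Cell type: dead end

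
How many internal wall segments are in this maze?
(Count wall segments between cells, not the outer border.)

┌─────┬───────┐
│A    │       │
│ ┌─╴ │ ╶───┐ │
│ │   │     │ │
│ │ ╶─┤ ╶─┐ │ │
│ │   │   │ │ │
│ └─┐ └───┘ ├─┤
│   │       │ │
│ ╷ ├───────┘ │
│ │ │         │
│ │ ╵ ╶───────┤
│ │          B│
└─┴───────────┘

Counting internal wall segments:
Total internal walls: 30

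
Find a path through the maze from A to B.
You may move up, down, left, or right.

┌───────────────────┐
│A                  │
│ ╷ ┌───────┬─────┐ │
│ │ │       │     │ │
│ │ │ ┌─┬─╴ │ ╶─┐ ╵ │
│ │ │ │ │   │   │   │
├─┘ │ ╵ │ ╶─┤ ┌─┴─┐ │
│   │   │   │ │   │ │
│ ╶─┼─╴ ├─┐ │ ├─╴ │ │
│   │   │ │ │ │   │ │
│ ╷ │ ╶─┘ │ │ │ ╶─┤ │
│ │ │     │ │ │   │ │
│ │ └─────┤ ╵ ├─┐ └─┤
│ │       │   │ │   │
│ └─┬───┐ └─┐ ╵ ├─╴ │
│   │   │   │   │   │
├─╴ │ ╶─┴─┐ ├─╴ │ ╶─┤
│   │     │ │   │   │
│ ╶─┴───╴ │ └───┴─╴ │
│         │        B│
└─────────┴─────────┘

Finding the shortest path through the maze:
Path length: 20 steps
Directions: right → down → down → down → left → down → right → down → down → right → right → right → down → right → down → down → right → right → right → right

Solution:

┌───────────────────┐
│A ↓                │
│ ╷ ┌───────┬─────┐ │
│ │↓│       │     │ │
│ │ │ ┌─┬─╴ │ ╶─┐ ╵ │
│ │↓│ │ │   │   │   │
├─┘ │ ╵ │ ╶─┤ ┌─┴─┐ │
│↓ ↲│   │   │ │   │ │
│ ╶─┼─╴ ├─┐ │ ├─╴ │ │
│↳ ↓│   │ │ │ │   │ │
│ ╷ │ ╶─┘ │ │ │ ╶─┤ │
│ │↓│     │ │ │   │ │
│ │ └─────┤ ╵ ├─┐ └─┤
│ │↳ → → ↓│   │ │   │
│ └─┬───┐ └─┐ ╵ ├─╴ │
│   │   │↳ ↓│   │   │
├─╴ │ ╶─┴─┐ ├─╴ │ ╶─┤
│   │     │↓│   │   │
│ ╶─┴───╴ │ └───┴─╴ │
│         │↳ → → → B│
└─────────┴─────────┘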